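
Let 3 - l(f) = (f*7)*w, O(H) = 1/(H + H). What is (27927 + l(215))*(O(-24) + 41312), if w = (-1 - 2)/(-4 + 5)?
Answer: 21445874625/16 ≈ 1.3404e+9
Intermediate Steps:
w = -3 (w = -3/1 = -3*1 = -3)
O(H) = 1/(2*H)
l(f) = 3 + 21*f (l(f) = 3 - f*7*(-3) = 3 - 7*f*(-3) = 3 - (-21)*f = 3 + 21*f)
(27927 + l(215))*(O(-24) + 41312) = (27927 + (3 + 21*215))*((½)/(-24) + 41312) = (27927 + (3 + 4515))*((½)*(-1/24) + 41312) = (27927 + 4518)*(-1/48 + 41312) = 32445*(1982975/48) = 21445874625/16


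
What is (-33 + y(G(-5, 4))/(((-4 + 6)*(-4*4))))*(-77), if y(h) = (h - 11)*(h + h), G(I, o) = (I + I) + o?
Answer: 24255/8 ≈ 3031.9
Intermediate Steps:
G(I, o) = o + 2*I (G(I, o) = 2*I + o = o + 2*I)
y(h) = 2*h*(-11 + h) (y(h) = (-11 + h)*(2*h) = 2*h*(-11 + h))
(-33 + y(G(-5, 4))/(((-4 + 6)*(-4*4))))*(-77) = (-33 + (2*(4 + 2*(-5))*(-11 + (4 + 2*(-5))))/(((-4 + 6)*(-4*4))))*(-77) = (-33 + (2*(4 - 10)*(-11 + (4 - 10)))/((2*(-16))))*(-77) = (-33 + (2*(-6)*(-11 - 6))/(-32))*(-77) = (-33 + (2*(-6)*(-17))*(-1/32))*(-77) = (-33 + 204*(-1/32))*(-77) = (-33 - 51/8)*(-77) = -315/8*(-77) = 24255/8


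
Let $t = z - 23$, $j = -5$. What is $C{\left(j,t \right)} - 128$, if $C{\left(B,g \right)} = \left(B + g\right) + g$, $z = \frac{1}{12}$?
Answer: $- \frac{1073}{6} \approx -178.83$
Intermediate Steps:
$z = \frac{1}{12} \approx 0.083333$
$t = - \frac{275}{12}$ ($t = \frac{1}{12} - 23 = - \frac{275}{12} \approx -22.917$)
$C{\left(B,g \right)} = B + 2 g$
$C{\left(j,t \right)} - 128 = \left(-5 + 2 \left(- \frac{275}{12}\right)\right) - 128 = \left(-5 - \frac{275}{6}\right) - 128 = - \frac{305}{6} - 128 = - \frac{1073}{6}$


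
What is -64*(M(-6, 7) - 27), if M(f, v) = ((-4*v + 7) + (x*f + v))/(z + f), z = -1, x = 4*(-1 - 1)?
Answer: 14272/7 ≈ 2038.9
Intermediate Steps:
x = -8 (x = 4*(-2) = -8)
M(f, v) = (7 - 8*f - 3*v)/(-1 + f) (M(f, v) = ((-4*v + 7) + (-8*f + v))/(-1 + f) = ((7 - 4*v) + (v - 8*f))/(-1 + f) = (7 - 8*f - 3*v)/(-1 + f))
-64*(M(-6, 7) - 27) = -64*((7 - 8*(-6) - 3*7)/(-1 - 6) - 27) = -64*((7 + 48 - 21)/(-7) - 27) = -64*(-⅐*34 - 27) = -64*(-34/7 - 27) = -64*(-223/7) = 14272/7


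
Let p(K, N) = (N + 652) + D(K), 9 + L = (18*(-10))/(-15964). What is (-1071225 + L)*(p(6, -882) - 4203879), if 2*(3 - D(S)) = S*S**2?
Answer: 17974254458293686/3991 ≈ 4.5037e+12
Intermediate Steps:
D(S) = 3 - S**3/2 (D(S) = 3 - S*S**2/2 = 3 - S**3/2)
L = -35874/3991 (L = -9 + (18*(-10))/(-15964) = -9 - 180*(-1/15964) = -9 + 45/3991 = -35874/3991 ≈ -8.9887)
p(K, N) = 655 + N - K**3/2 (p(K, N) = (N + 652) + (3 - K**3/2) = (652 + N) + (3 - K**3/2) = 655 + N - K**3/2)
(-1071225 + L)*(p(6, -882) - 4203879) = (-1071225 - 35874/3991)*((655 - 882 - 1/2*6**3) - 4203879) = -4275294849*((655 - 882 - 1/2*216) - 4203879)/3991 = -4275294849*((655 - 882 - 108) - 4203879)/3991 = -4275294849*(-335 - 4203879)/3991 = -4275294849/3991*(-4204214) = 17974254458293686/3991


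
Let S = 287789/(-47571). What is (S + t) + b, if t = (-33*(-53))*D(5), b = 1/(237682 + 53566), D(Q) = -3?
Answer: -72780785739277/13854958608 ≈ -5253.0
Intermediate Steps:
b = 1/291248 ≈ 3.4335e-6
S = -287789/47571 (S = 287789*(-1/47571) = -287789/47571 ≈ -6.0497)
t = -5247 (t = -33*(-53)*(-3) = 1749*(-3) = -5247)
(S + t) + b = (-287789/47571 - 5247) + 1/291248 = -249892826/47571 + 1/291248 = -72780785739277/13854958608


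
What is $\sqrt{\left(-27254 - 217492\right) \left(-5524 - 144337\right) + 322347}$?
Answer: $\sqrt{36678202653} \approx 1.9152 \cdot 10^{5}$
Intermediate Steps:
$\sqrt{\left(-27254 - 217492\right) \left(-5524 - 144337\right) + 322347} = \sqrt{\left(-244746\right) \left(-149861\right) + 322347} = \sqrt{36677880306 + 322347} = \sqrt{36678202653}$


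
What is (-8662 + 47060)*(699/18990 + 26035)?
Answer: 3164029431817/3165 ≈ 9.9969e+8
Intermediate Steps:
(-8662 + 47060)*(699/18990 + 26035) = 38398*(699*(1/18990) + 26035) = 38398*(233/6330 + 26035) = 38398*(164801783/6330) = 3164029431817/3165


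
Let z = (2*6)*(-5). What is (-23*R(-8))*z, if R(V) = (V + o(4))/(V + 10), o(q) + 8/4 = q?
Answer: -4140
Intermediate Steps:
o(q) = -2 + q
z = -60 (z = 12*(-5) = -60)
R(V) = (2 + V)/(10 + V) (R(V) = (V + (-2 + 4))/(V + 10) = (V + 2)/(10 + V) = (2 + V)/(10 + V))
(-23*R(-8))*z = -23*(2 - 8)/(10 - 8)*(-60) = -23*(-6)/2*(-60) = -23*(-3)*(-60) = 69*(-60) = -4140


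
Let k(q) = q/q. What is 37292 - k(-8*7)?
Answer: 37291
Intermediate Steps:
k(q) = 1
37292 - k(-8*7) = 37292 - 1*1 = 37292 - 1 = 37291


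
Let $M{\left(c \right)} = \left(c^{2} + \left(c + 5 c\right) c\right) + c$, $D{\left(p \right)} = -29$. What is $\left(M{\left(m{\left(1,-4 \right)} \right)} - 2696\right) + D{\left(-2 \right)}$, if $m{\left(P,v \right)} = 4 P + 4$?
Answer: $-2269$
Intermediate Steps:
$m{\left(P,v \right)} = 4 + 4 P$
$M{\left(c \right)} = c + 7 c^{2}$ ($M{\left(c \right)} = \left(c^{2} + 6 c c\right) + c = \left(c^{2} + 6 c^{2}\right) + c = 7 c^{2} + c = c + 7 c^{2}$)
$\left(M{\left(m{\left(1,-4 \right)} \right)} - 2696\right) + D{\left(-2 \right)} = \left(\left(4 + 4 \cdot 1\right) \left(1 + 7 \left(4 + 4 \cdot 1\right)\right) - 2696\right) - 29 = \left(\left(4 + 4\right) \left(1 + 7 \left(4 + 4\right)\right) - 2696\right) - 29 = \left(8 \left(1 + 7 \cdot 8\right) - 2696\right) - 29 = \left(8 \left(1 + 56\right) - 2696\right) - 29 = \left(8 \cdot 57 - 2696\right) - 29 = \left(456 - 2696\right) - 29 = -2240 - 29 = -2269$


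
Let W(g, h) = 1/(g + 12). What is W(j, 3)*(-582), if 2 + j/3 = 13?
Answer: -194/15 ≈ -12.933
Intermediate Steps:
j = 33 (j = -6 + 3*13 = -6 + 39 = 33)
W(g, h) = 1/(12 + g)
W(j, 3)*(-582) = -582/(12 + 33) = -582/45 = (1/45)*(-582) = -194/15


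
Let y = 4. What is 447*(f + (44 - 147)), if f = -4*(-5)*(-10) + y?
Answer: -133653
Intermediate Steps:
f = -196 (f = -4*(-5)*(-10) + 4 = 20*(-10) + 4 = -200 + 4 = -196)
447*(f + (44 - 147)) = 447*(-196 + (44 - 147)) = 447*(-196 - 103) = 447*(-299) = -133653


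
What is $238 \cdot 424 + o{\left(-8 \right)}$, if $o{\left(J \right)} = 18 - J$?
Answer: $100938$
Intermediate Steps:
$238 \cdot 424 + o{\left(-8 \right)} = 238 \cdot 424 + \left(18 - -8\right) = 100912 + \left(18 + 8\right) = 100912 + 26 = 100938$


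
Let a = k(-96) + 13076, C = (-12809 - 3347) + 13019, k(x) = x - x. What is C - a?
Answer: -16213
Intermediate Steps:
k(x) = 0
C = -3137 (C = -16156 + 13019 = -3137)
a = 13076 (a = 0 + 13076 = 13076)
C - a = -3137 - 1*13076 = -3137 - 13076 = -16213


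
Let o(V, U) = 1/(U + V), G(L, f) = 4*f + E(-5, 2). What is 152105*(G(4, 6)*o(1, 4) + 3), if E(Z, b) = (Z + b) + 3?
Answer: 1186419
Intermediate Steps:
E(Z, b) = 3 + Z + b
G(L, f) = 4*f (G(L, f) = 4*f + (3 - 5 + 2) = 4*f + 0 = 4*f)
152105*(G(4, 6)*o(1, 4) + 3) = 152105*((4*6)/(4 + 1) + 3) = 152105*(24/5 + 3) = 152105*(39/5) = 1186419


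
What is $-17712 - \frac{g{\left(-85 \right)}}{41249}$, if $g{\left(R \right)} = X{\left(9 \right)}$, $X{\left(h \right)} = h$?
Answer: $- \frac{730602297}{41249} \approx -17712.0$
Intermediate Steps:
$g{\left(R \right)} = 9$
$-17712 - \frac{g{\left(-85 \right)}}{41249} = -17712 - \frac{9}{41249} = - \frac{730602297}{41249}$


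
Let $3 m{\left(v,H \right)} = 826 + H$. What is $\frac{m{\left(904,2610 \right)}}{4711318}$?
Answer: $\frac{1718}{7066977} \approx 0.0002431$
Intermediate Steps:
$m{\left(v,H \right)} = \frac{826}{3} + \frac{H}{3}$ ($m{\left(v,H \right)} = \frac{826 + H}{3} = \frac{826}{3} + \frac{H}{3}$)
$\frac{m{\left(904,2610 \right)}}{4711318} = \frac{\frac{826}{3} + \frac{1}{3} \cdot 2610}{4711318} = \left(\frac{826}{3} + 870\right) \frac{1}{4711318} = \frac{3436}{3} \cdot \frac{1}{4711318} = \frac{1718}{7066977}$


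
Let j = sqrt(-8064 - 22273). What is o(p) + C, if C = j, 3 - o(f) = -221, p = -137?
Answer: 224 + I*sqrt(30337) ≈ 224.0 + 174.18*I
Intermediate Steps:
o(f) = 224 (o(f) = 3 - 1*(-221) = 3 + 221 = 224)
j = I*sqrt(30337) (j = sqrt(-30337) = I*sqrt(30337) ≈ 174.18*I)
C = I*sqrt(30337) ≈ 174.18*I
o(p) + C = 224 + I*sqrt(30337)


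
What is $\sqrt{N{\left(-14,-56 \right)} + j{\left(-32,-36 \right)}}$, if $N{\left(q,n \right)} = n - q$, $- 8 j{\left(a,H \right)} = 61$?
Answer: $\frac{i \sqrt{794}}{4} \approx 7.0445 i$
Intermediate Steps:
$j{\left(a,H \right)} = - \frac{61}{8}$ ($j{\left(a,H \right)} = \left(- \frac{1}{8}\right) 61 = - \frac{61}{8}$)
$\sqrt{N{\left(-14,-56 \right)} + j{\left(-32,-36 \right)}} = \sqrt{\left(-56 - -14\right) - \frac{61}{8}} = \sqrt{\left(-56 + 14\right) - \frac{61}{8}} = \sqrt{-42 - \frac{61}{8}} = \sqrt{- \frac{397}{8}} = \frac{i \sqrt{794}}{4}$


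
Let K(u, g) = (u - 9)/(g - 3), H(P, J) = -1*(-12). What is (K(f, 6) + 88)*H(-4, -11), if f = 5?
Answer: 1040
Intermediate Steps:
H(P, J) = 12
K(u, g) = (-9 + u)/(-3 + g)
(K(f, 6) + 88)*H(-4, -11) = ((-9 + 5)/(-3 + 6) + 88)*12 = (-4/3 + 88)*12 = (260/3)*12 = 1040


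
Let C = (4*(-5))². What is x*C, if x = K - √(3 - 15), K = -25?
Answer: -10000 - 800*I*√3 ≈ -10000.0 - 1385.6*I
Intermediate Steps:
x = -25 - 2*I*√3 (x = -25 - √(3 - 15) = -25 - √(-12) = -25 - 2*I*√3 ≈ -25.0 - 3.4641*I)
C = 400 (C = (-20)² = 400)
x*C = (-25 - 2*I*√3)*400 = -10000 - 800*I*√3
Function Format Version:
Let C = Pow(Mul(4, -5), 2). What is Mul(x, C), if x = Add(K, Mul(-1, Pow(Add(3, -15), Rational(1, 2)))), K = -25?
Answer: Add(-10000, Mul(-800, I, Pow(3, Rational(1, 2)))) ≈ Add(-10000., Mul(-1385.6, I))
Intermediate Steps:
x = Add(-25, Mul(-2, I, Pow(3, Rational(1, 2)))) (x = Add(-25, Mul(-1, Pow(Add(3, -15), Rational(1, 2)))) = Add(-25, Mul(-1, Pow(-12, Rational(1, 2)))) = Add(-25, Mul(-1, Mul(2, I, Pow(3, Rational(1, 2))))) = Add(-25, Mul(-2, I, Pow(3, Rational(1, 2)))) ≈ Add(-25.000, Mul(-3.4641, I)))
C = 400 (C = Pow(-20, 2) = 400)
Mul(x, C) = Mul(Add(-25, Mul(-2, I, Pow(3, Rational(1, 2)))), 400) = Add(-10000, Mul(-800, I, Pow(3, Rational(1, 2))))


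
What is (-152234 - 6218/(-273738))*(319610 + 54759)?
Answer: -7800394502053453/136869 ≈ -5.6992e+10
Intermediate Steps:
(-152234 - 6218/(-273738))*(319610 + 54759) = (-152234 - 6218*(-1/273738))*374369 = (-152234 + 3109/136869)*374369 = -20836112237/136869*374369 = -7800394502053453/136869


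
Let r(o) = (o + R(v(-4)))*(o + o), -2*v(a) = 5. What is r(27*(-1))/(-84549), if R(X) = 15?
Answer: -216/28183 ≈ -0.0076642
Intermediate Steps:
v(a) = -5/2 (v(a) = -½*5 = -5/2)
r(o) = 2*o*(15 + o) (r(o) = (o + 15)*(o + o) = (15 + o)*(2*o) = 2*o*(15 + o))
r(27*(-1))/(-84549) = (2*(27*(-1))*(15 + 27*(-1)))/(-84549) = (2*(-27)*(15 - 27))*(-1/84549) = (2*(-27)*(-12))*(-1/84549) = 648*(-1/84549) = -216/28183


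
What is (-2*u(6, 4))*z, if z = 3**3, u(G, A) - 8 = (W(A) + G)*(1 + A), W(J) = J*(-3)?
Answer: 1188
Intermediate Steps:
W(J) = -3*J
u(G, A) = 8 + (1 + A)*(G - 3*A) (u(G, A) = 8 + (-3*A + G)*(1 + A) = 8 + (G - 3*A)*(1 + A) = 8 + (1 + A)*(G - 3*A))
z = 27
(-2*u(6, 4))*z = -2*(8 + 6 - 3*4 - 3*4**2 + 4*6)*27 = -2*(8 + 6 - 12 - 3*16 + 24)*27 = -2*(8 + 6 - 12 - 48 + 24)*27 = -2*(-22)*27 = 44*27 = 1188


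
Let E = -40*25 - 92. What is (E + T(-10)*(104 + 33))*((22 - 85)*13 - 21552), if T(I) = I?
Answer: 55077402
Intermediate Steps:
E = -1092 (E = -1000 - 92 = -1092)
(E + T(-10)*(104 + 33))*((22 - 85)*13 - 21552) = (-1092 - 10*(104 + 33))*((22 - 85)*13 - 21552) = (-1092 - 10*137)*(-63*13 - 21552) = (-1092 - 1370)*(-819 - 21552) = -2462*(-22371) = 55077402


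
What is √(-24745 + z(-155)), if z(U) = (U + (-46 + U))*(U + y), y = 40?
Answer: √16195 ≈ 127.26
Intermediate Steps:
z(U) = (-46 + 2*U)*(40 + U) (z(U) = (U + (-46 + U))*(U + 40) = (-46 + 2*U)*(40 + U))
√(-24745 + z(-155)) = √(-24745 + (-1840 + 2*(-155)² + 34*(-155))) = √(-24745 + (-1840 + 2*24025 - 5270)) = √(-24745 + (-1840 + 48050 - 5270)) = √(-24745 + 40940) = √16195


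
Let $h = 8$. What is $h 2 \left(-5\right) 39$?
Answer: $-3120$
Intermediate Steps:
$h 2 \left(-5\right) 39 = 8 \cdot 2 \left(-5\right) 39 = 8 \left(-10\right) 39 = \left(-80\right) 39 = -3120$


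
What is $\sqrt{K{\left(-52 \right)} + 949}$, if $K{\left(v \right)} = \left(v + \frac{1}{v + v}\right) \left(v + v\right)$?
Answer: $17 \sqrt{22} \approx 79.737$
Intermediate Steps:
$K{\left(v \right)} = 2 v \left(v + \frac{1}{2 v}\right)$ ($K{\left(v \right)} = \left(v + \frac{1}{2 v}\right) 2 v = 2 v \left(v + \frac{1}{2 v}\right)$)
$\sqrt{K{\left(-52 \right)} + 949} = \sqrt{\left(1 + 2 \left(-52\right)^{2}\right) + 949} = \sqrt{\left(1 + 2 \cdot 2704\right) + 949} = \sqrt{\left(1 + 5408\right) + 949} = \sqrt{5409 + 949} = \sqrt{6358} = 17 \sqrt{22}$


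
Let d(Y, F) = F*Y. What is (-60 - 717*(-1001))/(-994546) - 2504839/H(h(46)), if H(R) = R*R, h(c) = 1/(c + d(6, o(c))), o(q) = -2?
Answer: -2879801315674321/994546 ≈ -2.8956e+9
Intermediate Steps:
h(c) = 1/(-12 + c) (h(c) = 1/(c - 2*6) = 1/(c - 12) = 1/(-12 + c))
H(R) = R**2
(-60 - 717*(-1001))/(-994546) - 2504839/H(h(46)) = (-60 - 717*(-1001))/(-994546) - 2504839*(-12 + 46)**2 = (-60 + 717717)*(-1/994546) - 2504839/((1/34)**2) = 717657*(-1/994546) - 2504839/((1/34)**2) = -717657/994546 - 2504839/1/1156 = -717657/994546 - 2504839*1156 = -717657/994546 - 2895593884 = -2879801315674321/994546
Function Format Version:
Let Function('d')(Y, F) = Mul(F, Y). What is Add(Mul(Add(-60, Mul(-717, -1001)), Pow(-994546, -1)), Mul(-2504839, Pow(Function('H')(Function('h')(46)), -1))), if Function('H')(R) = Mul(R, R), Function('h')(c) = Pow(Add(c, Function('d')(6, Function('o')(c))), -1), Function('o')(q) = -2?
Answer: Rational(-2879801315674321, 994546) ≈ -2.8956e+9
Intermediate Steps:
Function('h')(c) = Pow(Add(-12, c), -1) (Function('h')(c) = Pow(Add(c, Mul(-2, 6)), -1) = Pow(Add(c, -12), -1) = Pow(Add(-12, c), -1))
Function('H')(R) = Pow(R, 2)
Add(Mul(Add(-60, Mul(-717, -1001)), Pow(-994546, -1)), Mul(-2504839, Pow(Function('H')(Function('h')(46)), -1))) = Add(Mul(Add(-60, Mul(-717, -1001)), Pow(-994546, -1)), Mul(-2504839, Pow(Pow(Pow(Add(-12, 46), -1), 2), -1))) = Add(Mul(Add(-60, 717717), Rational(-1, 994546)), Mul(-2504839, Pow(Pow(Pow(34, -1), 2), -1))) = Add(Mul(717657, Rational(-1, 994546)), Mul(-2504839, Pow(Pow(Rational(1, 34), 2), -1))) = Add(Rational(-717657, 994546), Mul(-2504839, Pow(Rational(1, 1156), -1))) = Add(Rational(-717657, 994546), Mul(-2504839, 1156)) = Add(Rational(-717657, 994546), -2895593884) = Rational(-2879801315674321, 994546)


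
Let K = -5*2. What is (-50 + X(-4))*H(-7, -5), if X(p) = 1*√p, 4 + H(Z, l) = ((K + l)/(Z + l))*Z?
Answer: 1275/2 - 51*I/2 ≈ 637.5 - 25.5*I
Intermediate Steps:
K = -10
H(Z, l) = -4 + Z*(-10 + l)/(Z + l) (H(Z, l) = -4 + ((-10 + l)/(Z + l))*Z = -4 + Z*(-10 + l)/(Z + l))
X(p) = √p
(-50 + X(-4))*H(-7, -5) = (-50 + √(-4))*((-14*(-7) - 4*(-5) - 7*(-5))/(-7 - 5)) = (-50 + 2*I)*((98 + 20 + 35)/(-12)) = (-50 + 2*I)*(-1/12*153) = (-50 + 2*I)*(-51/4) = 1275/2 - 51*I/2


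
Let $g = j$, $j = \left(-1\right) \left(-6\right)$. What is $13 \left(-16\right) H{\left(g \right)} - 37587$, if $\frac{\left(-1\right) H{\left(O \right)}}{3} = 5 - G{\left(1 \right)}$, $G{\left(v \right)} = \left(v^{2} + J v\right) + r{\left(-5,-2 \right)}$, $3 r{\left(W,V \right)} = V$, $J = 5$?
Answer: $-37795$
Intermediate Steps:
$r{\left(W,V \right)} = \frac{V}{3}$
$G{\left(v \right)} = - \frac{2}{3} + v^{2} + 5 v$ ($G{\left(v \right)} = \left(v^{2} + 5 v\right) + \frac{1}{3} \left(-2\right) = \left(v^{2} + 5 v\right) - \frac{2}{3} = - \frac{2}{3} + v^{2} + 5 v$)
$j = 6$
$g = 6$
$H{\left(O \right)} = 1$ ($H{\left(O \right)} = - 3 \left(5 - \left(- \frac{2}{3} + 1^{2} + 5 \cdot 1\right)\right) = - 3 \left(5 - \left(- \frac{2}{3} + 1 + 5\right)\right) = - 3 \left(5 - \frac{16}{3}\right) = \left(-3\right) \left(- \frac{1}{3}\right) = 1$)
$13 \left(-16\right) H{\left(g \right)} - 37587 = 13 \left(-16\right) 1 - 37587 = \left(-208\right) 1 - 37587 = -208 - 37587 = -37795$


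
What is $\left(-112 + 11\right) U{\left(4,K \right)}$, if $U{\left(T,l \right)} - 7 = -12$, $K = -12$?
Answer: $505$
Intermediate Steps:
$U{\left(T,l \right)} = -5$ ($U{\left(T,l \right)} = 7 - 12 = -5$)
$\left(-112 + 11\right) U{\left(4,K \right)} = \left(-112 + 11\right) \left(-5\right) = \left(-101\right) \left(-5\right) = 505$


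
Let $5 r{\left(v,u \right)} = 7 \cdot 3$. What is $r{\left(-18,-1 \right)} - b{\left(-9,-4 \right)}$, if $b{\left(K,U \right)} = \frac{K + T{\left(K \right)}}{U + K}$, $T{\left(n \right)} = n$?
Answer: $\frac{183}{65} \approx 2.8154$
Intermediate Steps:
$r{\left(v,u \right)} = \frac{21}{5}$ ($r{\left(v,u \right)} = \frac{7 \cdot 3}{5} = \frac{1}{5} \cdot 21 = \frac{21}{5}$)
$b{\left(K,U \right)} = \frac{2 K}{K + U}$ ($b{\left(K,U \right)} = \frac{K + K}{U + K} = \frac{2 K}{K + U}$)
$r{\left(-18,-1 \right)} - b{\left(-9,-4 \right)} = \frac{21}{5} - 2 \left(-9\right) \frac{1}{-9 - 4} = \frac{21}{5} - 2 \left(-9\right) \frac{1}{-13} = \frac{21}{5} - 2 \left(-9\right) \left(- \frac{1}{13}\right) = \frac{21}{5} - \frac{18}{13} = \frac{183}{65}$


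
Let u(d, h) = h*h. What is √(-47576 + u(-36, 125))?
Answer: I*√31951 ≈ 178.75*I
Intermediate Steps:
u(d, h) = h²
√(-47576 + u(-36, 125)) = √(-47576 + 125²) = √(-47576 + 15625) = √(-31951) = I*√31951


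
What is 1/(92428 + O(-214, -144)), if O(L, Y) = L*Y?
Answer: 1/123244 ≈ 8.1140e-6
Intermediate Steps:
1/(92428 + O(-214, -144)) = 1/(92428 - 214*(-144)) = 1/(92428 + 30816) = 1/123244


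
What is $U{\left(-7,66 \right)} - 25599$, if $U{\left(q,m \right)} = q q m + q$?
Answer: $-22372$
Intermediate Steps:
$U{\left(q,m \right)} = q + m q^{2}$ ($U{\left(q,m \right)} = q^{2} m + q = m q^{2} + q = q + m q^{2}$)
$U{\left(-7,66 \right)} - 25599 = - 7 \left(1 + 66 \left(-7\right)\right) - 25599 = - 7 \left(1 - 462\right) - 25599 = \left(-7\right) \left(-461\right) - 25599 = 3227 - 25599 = -22372$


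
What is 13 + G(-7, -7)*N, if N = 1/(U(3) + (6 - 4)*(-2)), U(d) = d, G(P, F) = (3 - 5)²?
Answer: 9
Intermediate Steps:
G(P, F) = 4 (G(P, F) = (-2)² = 4)
N = -1 (N = 1/(3 + (6 - 4)*(-2)) = 1/(3 + 2*(-2)) = 1/(3 - 4) = 1/(-1) = -1)
13 + G(-7, -7)*N = 13 + 4*(-1) = 13 - 4 = 9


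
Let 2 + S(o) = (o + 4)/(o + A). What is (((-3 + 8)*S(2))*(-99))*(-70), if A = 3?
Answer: -27720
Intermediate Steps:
S(o) = -2 + (4 + o)/(3 + o) (S(o) = -2 + (o + 4)/(o + 3) = -2 + (4 + o)/(3 + o))
(((-3 + 8)*S(2))*(-99))*(-70) = (((-3 + 8)*((-2 - 1*2)/(3 + 2)))*(-99))*(-70) = ((5*((-2 - 2)/5))*(-99))*(-70) = ((5*((⅕)*(-4)))*(-99))*(-70) = ((5*(-⅘))*(-99))*(-70) = -4*(-99)*(-70) = 396*(-70) = -27720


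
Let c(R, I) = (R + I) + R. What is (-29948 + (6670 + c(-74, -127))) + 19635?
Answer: -3918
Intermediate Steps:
c(R, I) = I + 2*R (c(R, I) = (I + R) + R = I + 2*R)
(-29948 + (6670 + c(-74, -127))) + 19635 = (-29948 + (6670 + (-127 + 2*(-74)))) + 19635 = (-29948 + (6670 + (-127 - 148))) + 19635 = (-29948 + (6670 - 275)) + 19635 = (-29948 + 6395) + 19635 = -23553 + 19635 = -3918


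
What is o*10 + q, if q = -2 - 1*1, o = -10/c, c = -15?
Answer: 11/3 ≈ 3.6667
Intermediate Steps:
o = ⅔ (o = -10/(-15) = -10*(-1/15) = ⅔ ≈ 0.66667)
q = -3 (q = -2 - 1 = -3)
o*10 + q = (⅔)*10 - 3 = 20/3 - 3 = 11/3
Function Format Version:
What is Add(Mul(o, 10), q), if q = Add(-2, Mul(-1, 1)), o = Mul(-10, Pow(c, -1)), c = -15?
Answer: Rational(11, 3) ≈ 3.6667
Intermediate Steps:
o = Rational(2, 3) (o = Mul(-10, Pow(-15, -1)) = Mul(-10, Rational(-1, 15)) = Rational(2, 3) ≈ 0.66667)
q = -3 (q = Add(-2, -1) = -3)
Add(Mul(o, 10), q) = Add(Mul(Rational(2, 3), 10), -3) = Add(Rational(20, 3), -3) = Rational(11, 3)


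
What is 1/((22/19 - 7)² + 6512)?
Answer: 361/2363153 ≈ 0.00015276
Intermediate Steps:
1/((22/19 - 7)² + 6512) = 1/((-111/19)² + 6512) = 1/(12321/361 + 6512) = 1/(2363153/361) = 361/2363153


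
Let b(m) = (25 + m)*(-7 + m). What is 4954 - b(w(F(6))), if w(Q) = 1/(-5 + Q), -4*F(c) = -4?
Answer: 82135/16 ≈ 5133.4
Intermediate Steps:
F(c) = 1 (F(c) = -¼*(-4) = 1)
b(m) = (-7 + m)*(25 + m)
4954 - b(w(F(6))) = 4954 - (-175 + (1/(-5 + 1))² + 18/(-5 + 1)) = 4954 - (-175 + (1/(-4))² + 18/(-4)) = 4954 - (-175 + (-¼)² + 18*(-¼)) = 4954 - (-175 + 1/16 - 9/2) = 4954 - 1*(-2871/16) = 4954 + 2871/16 = 82135/16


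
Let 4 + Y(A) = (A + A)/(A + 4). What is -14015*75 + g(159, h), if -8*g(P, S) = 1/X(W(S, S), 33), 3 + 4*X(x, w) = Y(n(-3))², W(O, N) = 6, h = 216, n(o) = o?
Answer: -203918251/194 ≈ -1.0511e+6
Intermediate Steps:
Y(A) = -4 + 2*A/(4 + A) (Y(A) = -4 + (A + A)/(A + 4) = -4 + (2*A)/(4 + A) = -4 + 2*A/(4 + A))
X(x, w) = 97/4 (X(x, w) = -¾ + (2*(-8 - 1*(-3))/(4 - 3))²/4 = -¾ + (2*(-8 + 3)/1)²/4 = -¾ + (2*1*(-5))²/4 = -¾ + (¼)*(-10)² = -¾ + (¼)*100 = -¾ + 25 = 97/4)
g(P, S) = -1/194 (g(P, S) = -1/(8*97/4) = -⅛*4/97 = -1/194)
-14015*75 + g(159, h) = -14015*75 - 1/194 = -1051125 - 1/194 = -203918251/194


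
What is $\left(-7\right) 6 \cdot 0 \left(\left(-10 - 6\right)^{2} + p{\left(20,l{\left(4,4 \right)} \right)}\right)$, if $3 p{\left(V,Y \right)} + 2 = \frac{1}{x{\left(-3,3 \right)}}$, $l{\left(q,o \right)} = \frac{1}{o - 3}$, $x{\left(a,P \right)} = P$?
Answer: $0$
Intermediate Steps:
$l{\left(q,o \right)} = \frac{1}{-3 + o}$
$p{\left(V,Y \right)} = - \frac{5}{9}$ ($p{\left(V,Y \right)} = - \frac{2}{3} + \frac{1}{3 \cdot 3} = - \frac{2}{3} + \frac{1}{3} \cdot \frac{1}{3} = - \frac{2}{3} + \frac{1}{9} = - \frac{5}{9}$)
$\left(-7\right) 6 \cdot 0 \left(\left(-10 - 6\right)^{2} + p{\left(20,l{\left(4,4 \right)} \right)}\right) = \left(-7\right) 6 \cdot 0 \left(\left(-10 - 6\right)^{2} - \frac{5}{9}\right) = \left(-42\right) 0 \left(\left(-16\right)^{2} - \frac{5}{9}\right) = 0 \left(256 - \frac{5}{9}\right) = 0 \cdot \frac{2299}{9} = 0$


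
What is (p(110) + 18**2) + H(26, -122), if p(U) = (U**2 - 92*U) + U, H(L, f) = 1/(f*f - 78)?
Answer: 35741685/14806 ≈ 2414.0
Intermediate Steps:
H(L, f) = 1/(-78 + f**2) (H(L, f) = 1/(f**2 - 78) = 1/(-78 + f**2))
p(U) = U**2 - 91*U
(p(110) + 18**2) + H(26, -122) = (110*(-91 + 110) + 18**2) + 1/(-78 + (-122)**2) = (110*19 + 324) + 1/(-78 + 14884) = (2090 + 324) + 1/14806 = 2414 + 1/14806 = 35741685/14806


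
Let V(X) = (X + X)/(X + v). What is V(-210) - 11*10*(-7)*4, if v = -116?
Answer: 502250/163 ≈ 3081.3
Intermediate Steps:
V(X) = 2*X/(-116 + X) (V(X) = (X + X)/(X - 116) = (2*X)/(-116 + X) = 2*X/(-116 + X))
V(-210) - 11*10*(-7)*4 = 2*(-210)/(-116 - 210) - 11*10*(-7)*4 = 2*(-210)/(-326) - (-770)*4 = 2*(-210)*(-1/326) - 11*(-280) = 210/163 + 3080 = 502250/163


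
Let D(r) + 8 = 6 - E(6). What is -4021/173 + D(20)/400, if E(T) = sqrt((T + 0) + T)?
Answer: -804373/34600 - sqrt(3)/200 ≈ -23.256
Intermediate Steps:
E(T) = sqrt(2)*sqrt(T) (E(T) = sqrt(T + T) = sqrt(2*T) = sqrt(2)*sqrt(T))
D(r) = -2 - 2*sqrt(3) (D(r) = -8 + (6 - sqrt(2)*sqrt(6)) = -8 + (6 - 2*sqrt(3)) = -2 - 2*sqrt(3))
-4021/173 + D(20)/400 = -4021/173 + (-2 - 2*sqrt(3))/400 = -4021*1/173 + (-2 - 2*sqrt(3))*(1/400) = -4021/173 + (-1/200 - sqrt(3)/200) = -804373/34600 - sqrt(3)/200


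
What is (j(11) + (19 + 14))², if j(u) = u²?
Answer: 23716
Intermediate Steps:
(j(11) + (19 + 14))² = (11² + (19 + 14))² = (121 + 33)² = 154² = 23716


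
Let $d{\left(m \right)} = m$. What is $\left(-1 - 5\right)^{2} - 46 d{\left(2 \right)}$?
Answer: $-56$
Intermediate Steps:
$\left(-1 - 5\right)^{2} - 46 d{\left(2 \right)} = \left(-1 - 5\right)^{2} - 92 = \left(-6\right)^{2} - 92 = 36 - 92 = -56$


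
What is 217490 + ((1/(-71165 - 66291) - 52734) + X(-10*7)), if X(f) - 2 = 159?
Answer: 22668831151/137456 ≈ 1.6492e+5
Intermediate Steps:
X(f) = 161 (X(f) = 2 + 159 = 161)
217490 + ((1/(-71165 - 66291) - 52734) + X(-10*7)) = 217490 + ((1/(-71165 - 66291) - 52734) + 161) = 217490 + ((1/(-137456) - 52734) + 161) = 217490 + ((-1/137456 - 52734) + 161) = 217490 + (-7248604705/137456 + 161) = 217490 - 7226474289/137456 = 22668831151/137456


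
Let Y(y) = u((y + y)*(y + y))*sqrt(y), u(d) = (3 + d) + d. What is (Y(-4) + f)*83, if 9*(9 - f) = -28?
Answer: 9047/9 + 21746*I ≈ 1005.2 + 21746.0*I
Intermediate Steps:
f = 109/9 (f = 9 - 1/9*(-28) = 9 + 28/9 = 109/9 ≈ 12.111)
u(d) = 3 + 2*d
Y(y) = sqrt(y)*(3 + 8*y**2) (Y(y) = (3 + 2*((y + y)*(y + y)))*sqrt(y) = (3 + 2*((2*y)*(2*y)))*sqrt(y) = (3 + 2*(4*y**2))*sqrt(y) = (3 + 8*y**2)*sqrt(y) = sqrt(y)*(3 + 8*y**2))
(Y(-4) + f)*83 = (sqrt(-4)*(3 + 8*(-4)**2) + 109/9)*83 = ((2*I)*(3 + 8*16) + 109/9)*83 = ((2*I)*(3 + 128) + 109/9)*83 = ((2*I)*131 + 109/9)*83 = (262*I + 109/9)*83 = (109/9 + 262*I)*83 = 9047/9 + 21746*I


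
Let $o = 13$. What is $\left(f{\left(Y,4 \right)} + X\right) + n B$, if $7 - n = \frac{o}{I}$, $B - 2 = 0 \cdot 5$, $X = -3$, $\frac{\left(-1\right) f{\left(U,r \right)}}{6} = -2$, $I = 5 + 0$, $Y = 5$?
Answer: $\frac{89}{5} \approx 17.8$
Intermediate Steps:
$I = 5$
$f{\left(U,r \right)} = 12$ ($f{\left(U,r \right)} = \left(-6\right) \left(-2\right) = 12$)
$B = 2$ ($B = 2 + 0 \cdot 5 = 2 + 0 = 2$)
$n = \frac{22}{5}$ ($n = 7 - \frac{13}{5} = \frac{22}{5} \approx 4.4$)
$\left(f{\left(Y,4 \right)} + X\right) + n B = \left(12 - 3\right) + \frac{22}{5} \cdot 2 = 9 + \frac{44}{5} = \frac{89}{5}$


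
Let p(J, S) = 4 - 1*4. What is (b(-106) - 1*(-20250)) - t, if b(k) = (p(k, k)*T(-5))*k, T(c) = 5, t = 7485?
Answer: 12765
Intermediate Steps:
p(J, S) = 0 (p(J, S) = 4 - 4 = 0)
b(k) = 0 (b(k) = (0*5)*k = 0*k = 0)
(b(-106) - 1*(-20250)) - t = (0 - 1*(-20250)) - 1*7485 = (0 + 20250) - 7485 = 20250 - 7485 = 12765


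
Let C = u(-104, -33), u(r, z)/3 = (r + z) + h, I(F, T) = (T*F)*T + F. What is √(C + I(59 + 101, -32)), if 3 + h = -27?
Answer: √163499 ≈ 404.35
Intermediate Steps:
h = -30 (h = -3 - 27 = -30)
I(F, T) = F + F*T² (I(F, T) = (F*T)*T + F = F*T² + F = F + F*T²)
u(r, z) = -90 + 3*r + 3*z (u(r, z) = 3*((r + z) - 30) = 3*(-30 + r + z) = -90 + 3*r + 3*z)
C = -501 (C = -90 + 3*(-104) + 3*(-33) = -90 - 312 - 99 = -501)
√(C + I(59 + 101, -32)) = √(-501 + (59 + 101)*(1 + (-32)²)) = √(-501 + 160*(1 + 1024)) = √(-501 + 160*1025) = √(-501 + 164000) = √163499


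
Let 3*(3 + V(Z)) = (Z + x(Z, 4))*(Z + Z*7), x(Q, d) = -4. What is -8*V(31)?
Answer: -17832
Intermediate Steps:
V(Z) = -3 + 8*Z*(-4 + Z)/3 (V(Z) = -3 + ((Z - 4)*(Z + Z*7))/3 = -3 + ((-4 + Z)*(Z + 7*Z))/3 = -3 + ((-4 + Z)*(8*Z))/3 = -3 + (8*Z*(-4 + Z))/3 = -3 + 8*Z*(-4 + Z)/3)
-8*V(31) = -8*(-3 - 32/3*31 + (8/3)*31²) = -8*(-3 - 992/3 + (8/3)*961) = -8*(-3 - 992/3 + 7688/3) = -8*2229 = -17832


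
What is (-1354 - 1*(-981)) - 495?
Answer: -868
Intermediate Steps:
(-1354 - 1*(-981)) - 495 = (-1354 + 981) - 495 = -373 - 495 = -868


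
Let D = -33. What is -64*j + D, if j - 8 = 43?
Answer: -3297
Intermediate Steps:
j = 51 (j = 8 + 43 = 51)
-64*j + D = -64*51 - 33 = -3264 - 33 = -3297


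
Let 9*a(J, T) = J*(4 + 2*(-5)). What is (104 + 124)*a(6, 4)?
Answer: -912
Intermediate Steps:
a(J, T) = -2*J/3 (a(J, T) = (J*(4 + 2*(-5)))/9 = (J*(4 - 10))/9 = (J*(-6))/9 = (-6*J)/9 = -2*J/3)
(104 + 124)*a(6, 4) = (104 + 124)*(-⅔*6) = 228*(-4) = -912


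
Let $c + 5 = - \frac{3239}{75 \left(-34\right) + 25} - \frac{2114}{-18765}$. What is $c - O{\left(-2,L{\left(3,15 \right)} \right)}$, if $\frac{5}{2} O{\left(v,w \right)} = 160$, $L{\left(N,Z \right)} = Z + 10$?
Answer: $- \frac{640642888}{9476325} \approx -67.605$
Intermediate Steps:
$L{\left(N,Z \right)} = 10 + Z$
$O{\left(v,w \right)} = 64$ ($O{\left(v,w \right)} = \frac{2}{5} \cdot 160 = 64$)
$c = - \frac{34158088}{9476325}$ ($c = -5 - \left(- \frac{2114}{18765} + \frac{3239}{75 \left(-34\right) + 25}\right) = -5 - \left(- \frac{2114}{18765} + \frac{3239}{-2550 + 25}\right) = -5 - \left(- \frac{2114}{18765} + \frac{3239}{-2525}\right) = -5 + \left(\left(-3239\right) \left(- \frac{1}{2525}\right) + \frac{2114}{18765}\right) = -5 + \left(\frac{3239}{2525} + \frac{2114}{18765}\right) = -5 + \frac{13223537}{9476325} = - \frac{34158088}{9476325} \approx -3.6046$)
$c - O{\left(-2,L{\left(3,15 \right)} \right)} = - \frac{34158088}{9476325} - 64 = - \frac{640642888}{9476325}$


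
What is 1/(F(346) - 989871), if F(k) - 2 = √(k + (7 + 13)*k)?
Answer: -989869/979840629895 - √7266/979840629895 ≈ -1.0103e-6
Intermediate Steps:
F(k) = 2 + √21*√k (F(k) = 2 + √(k + (7 + 13)*k) = 2 + √(k + 20*k) = 2 + √(21*k) = 2 + √21*√k)
1/(F(346) - 989871) = 1/((2 + √21*√346) - 989871) = 1/((2 + √7266) - 989871) = 1/(-989869 + √7266)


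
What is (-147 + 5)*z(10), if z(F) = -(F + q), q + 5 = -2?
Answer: 426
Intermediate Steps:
q = -7 (q = -5 - 2 = -7)
z(F) = 7 - F (z(F) = -(F - 7) = -(-7 + F) = 7 - F)
(-147 + 5)*z(10) = (-147 + 5)*(7 - 1*10) = -142*(7 - 10) = -142*(-3) = 426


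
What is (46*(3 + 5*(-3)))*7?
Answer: -3864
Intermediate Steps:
(46*(3 + 5*(-3)))*7 = (46*(3 - 15))*7 = (46*(-12))*7 = -552*7 = -3864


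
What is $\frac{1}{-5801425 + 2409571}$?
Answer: $- \frac{1}{3391854} \approx -2.9482 \cdot 10^{-7}$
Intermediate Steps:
$\frac{1}{-5801425 + 2409571} = \frac{1}{-3391854} = - \frac{1}{3391854}$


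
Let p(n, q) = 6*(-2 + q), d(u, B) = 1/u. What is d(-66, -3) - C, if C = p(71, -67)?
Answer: 27323/66 ≈ 413.98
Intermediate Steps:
p(n, q) = -12 + 6*q
C = -414 (C = -12 + 6*(-67) = -12 - 402 = -414)
d(-66, -3) - C = 1/(-66) - 1*(-414) = -1/66 + 414 = 27323/66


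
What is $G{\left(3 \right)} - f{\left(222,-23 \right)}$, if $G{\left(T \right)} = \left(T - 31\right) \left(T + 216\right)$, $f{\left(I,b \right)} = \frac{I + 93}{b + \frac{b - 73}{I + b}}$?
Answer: $- \frac{28592151}{4673} \approx -6118.6$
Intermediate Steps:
$f{\left(I,b \right)} = \frac{93 + I}{b + \frac{-73 + b}{I + b}}$
$G{\left(T \right)} = \left(-31 + T\right) \left(216 + T\right)$
$G{\left(3 \right)} - f{\left(222,-23 \right)} = \left(-6696 + 3^{2} + 185 \cdot 3\right) - \frac{222^{2} + 93 \cdot 222 + 93 \left(-23\right) + 222 \left(-23\right)}{-73 - 23 + \left(-23\right)^{2} + 222 \left(-23\right)} = \left(-6696 + 9 + 555\right) - \frac{49284 + 20646 - 2139 - 5106}{-73 - 23 + 529 - 5106} = -6132 - \frac{1}{-4673} \cdot 62685 = -6132 - \left(- \frac{1}{4673}\right) 62685 = -6132 - - \frac{62685}{4673} = -6132 + \frac{62685}{4673} = - \frac{28592151}{4673}$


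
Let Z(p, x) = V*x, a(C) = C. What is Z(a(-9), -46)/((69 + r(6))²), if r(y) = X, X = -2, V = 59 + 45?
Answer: -4784/4489 ≈ -1.0657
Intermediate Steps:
V = 104
r(y) = -2
Z(p, x) = 104*x
Z(a(-9), -46)/((69 + r(6))²) = (104*(-46))/((69 - 2)²) = -4784/(67²) = -4784/4489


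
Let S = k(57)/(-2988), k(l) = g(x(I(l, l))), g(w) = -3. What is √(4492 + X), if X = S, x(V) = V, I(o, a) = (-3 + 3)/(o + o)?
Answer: √1114034217/498 ≈ 67.022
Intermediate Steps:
I(o, a) = 0 (I(o, a) = 0/((2*o)) = 0*(1/(2*o)) = 0)
k(l) = -3
S = 1/996 (S = -3/(-2988) = -3*(-1/2988) = 1/996 ≈ 0.0010040)
X = 1/996 ≈ 0.0010040
√(4492 + X) = √(4492 + 1/996) = √(4474033/996) = √1114034217/498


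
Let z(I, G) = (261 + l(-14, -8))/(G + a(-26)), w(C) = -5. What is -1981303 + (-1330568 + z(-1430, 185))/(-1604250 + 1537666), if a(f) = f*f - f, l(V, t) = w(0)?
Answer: -14626823852108/7382501 ≈ -1.9813e+6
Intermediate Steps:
l(V, t) = -5
a(f) = f² - f
z(I, G) = 256/(702 + G) (z(I, G) = (261 - 5)/(G - 26*(-1 - 26)) = 256/(G - 26*(-27)) = 256/(G + 702) = 256/(702 + G))
-1981303 + (-1330568 + z(-1430, 185))/(-1604250 + 1537666) = -1981303 + (-1330568 + 256/(702 + 185))/(-1604250 + 1537666) = -1981303 + (-1330568 + 256/887)/(-66584) = -1981303 + (-1330568 + 256*(1/887))*(-1/66584) = -1981303 + (-1330568 + 256/887)*(-1/66584) = -1981303 - 1180213560/887*(-1/66584) = -1981303 + 147526695/7382501 = -14626823852108/7382501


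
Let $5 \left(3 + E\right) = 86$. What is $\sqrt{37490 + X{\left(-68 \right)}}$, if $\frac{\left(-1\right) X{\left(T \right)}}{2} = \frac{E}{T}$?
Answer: $\frac{\sqrt{1083473070}}{170} \approx 193.62$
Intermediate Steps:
$E = \frac{71}{5}$ ($E = -3 + \frac{1}{5} \cdot 86 = -3 + \frac{86}{5} = \frac{71}{5} \approx 14.2$)
$X{\left(T \right)} = - \frac{142}{5 T}$ ($X{\left(T \right)} = - 2 \frac{71}{5 T} = - \frac{142}{5 T}$)
$\sqrt{37490 + X{\left(-68 \right)}} = \sqrt{37490 - \frac{142}{5 \left(-68\right)}} = \sqrt{37490 - - \frac{71}{170}} = \sqrt{37490 + \frac{71}{170}} = \sqrt{\frac{6373371}{170}} = \frac{\sqrt{1083473070}}{170}$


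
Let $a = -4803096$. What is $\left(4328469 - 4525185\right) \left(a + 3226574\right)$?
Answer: $310127101752$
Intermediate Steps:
$\left(4328469 - 4525185\right) \left(a + 3226574\right) = \left(4328469 - 4525185\right) \left(-4803096 + 3226574\right) = \left(-196716\right) \left(-1576522\right) = 310127101752$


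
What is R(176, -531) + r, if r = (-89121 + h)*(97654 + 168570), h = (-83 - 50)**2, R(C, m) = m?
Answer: -19016913299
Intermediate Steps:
h = 17689 (h = (-133)**2 = 17689)
r = -19016912768 (r = (-89121 + 17689)*(97654 + 168570) = -71432*266224 = -19016912768)
R(176, -531) + r = -531 - 19016912768 = -19016913299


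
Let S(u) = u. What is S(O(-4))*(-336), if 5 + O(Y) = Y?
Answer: 3024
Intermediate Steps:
O(Y) = -5 + Y
S(O(-4))*(-336) = (-5 - 4)*(-336) = -9*(-336) = 3024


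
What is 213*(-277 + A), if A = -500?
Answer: -165501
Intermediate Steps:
213*(-277 + A) = 213*(-277 - 500) = 213*(-777) = -165501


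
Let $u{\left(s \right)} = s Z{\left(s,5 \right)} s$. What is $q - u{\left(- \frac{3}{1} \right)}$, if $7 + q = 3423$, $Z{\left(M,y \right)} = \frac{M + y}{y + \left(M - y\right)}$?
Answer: $3422$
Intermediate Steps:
$Z{\left(M,y \right)} = \frac{M + y}{M}$
$u{\left(s \right)} = s \left(5 + s\right)$ ($u{\left(s \right)} = s \frac{s + 5}{s} s = s \frac{5 + s}{s} s = \left(5 + s\right) s = s \left(5 + s\right)$)
$q = 3416$ ($q = -7 + 3423 = 3416$)
$q - u{\left(- \frac{3}{1} \right)} = 3416 - - \frac{3}{1} \left(5 - \frac{3}{1}\right) = 3416 - \left(-3\right) 1 \left(5 - 3\right) = 3416 - - 3 \left(5 - 3\right) = 3416 - \left(-3\right) 2 = 3416 - -6 = 3416 + 6 = 3422$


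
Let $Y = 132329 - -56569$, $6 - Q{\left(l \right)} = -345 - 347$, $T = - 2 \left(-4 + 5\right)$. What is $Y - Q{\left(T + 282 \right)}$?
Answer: $188200$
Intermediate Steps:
$T = -2$ ($T = \left(-2\right) 1 = -2$)
$Q{\left(l \right)} = 698$ ($Q{\left(l \right)} = 6 - \left(-345 - 347\right) = 6 - -692 = 6 + 692 = 698$)
$Y = 188898$ ($Y = 132329 + 56569 = 188898$)
$Y - Q{\left(T + 282 \right)} = 188898 - 698 = 188200$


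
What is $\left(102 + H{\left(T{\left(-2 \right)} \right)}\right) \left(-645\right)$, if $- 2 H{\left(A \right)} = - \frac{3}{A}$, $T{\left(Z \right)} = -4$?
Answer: $- \frac{524385}{8} \approx -65548.0$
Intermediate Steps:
$H{\left(A \right)} = \frac{3}{2 A}$ ($H{\left(A \right)} = - \frac{\left(-3\right) \frac{1}{A}}{2} = \frac{3}{2 A}$)
$\left(102 + H{\left(T{\left(-2 \right)} \right)}\right) \left(-645\right) = \left(102 + \frac{3}{2 \left(-4\right)}\right) \left(-645\right) = \left(102 + \frac{3}{2} \left(- \frac{1}{4}\right)\right) \left(-645\right) = \left(102 - \frac{3}{8}\right) \left(-645\right) = \frac{813}{8} \left(-645\right) = - \frac{524385}{8}$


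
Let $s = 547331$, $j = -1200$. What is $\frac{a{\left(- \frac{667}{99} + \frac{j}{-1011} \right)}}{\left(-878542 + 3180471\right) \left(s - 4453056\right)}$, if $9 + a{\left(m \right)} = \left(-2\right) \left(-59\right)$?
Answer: $- \frac{109}{8990701643525} \approx -1.2124 \cdot 10^{-11}$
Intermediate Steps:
$a{\left(m \right)} = 109$ ($a{\left(m \right)} = -9 - -118 = -9 + 118 = 109$)
$\frac{a{\left(- \frac{667}{99} + \frac{j}{-1011} \right)}}{\left(-878542 + 3180471\right) \left(s - 4453056\right)} = \frac{109}{\left(-878542 + 3180471\right) \left(547331 - 4453056\right)} = \frac{109}{2301929 \left(-3905725\right)} = \frac{109}{-8990701643525} = 109 \left(- \frac{1}{8990701643525}\right) = - \frac{109}{8990701643525}$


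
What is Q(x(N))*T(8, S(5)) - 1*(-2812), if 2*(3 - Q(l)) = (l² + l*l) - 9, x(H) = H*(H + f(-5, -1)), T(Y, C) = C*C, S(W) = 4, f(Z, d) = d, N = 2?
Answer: 2868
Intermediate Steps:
T(Y, C) = C²
x(H) = H*(-1 + H) (x(H) = H*(H - 1) = H*(-1 + H))
Q(l) = 15/2 - l² (Q(l) = 3 - ((l² + l*l) - 9)/2 = 3 - ((l² + l²) - 9)/2 = 3 - (2*l² - 9)/2 = 3 - (-9 + 2*l²)/2 = 3 + (9/2 - l²) = 15/2 - l²)
Q(x(N))*T(8, S(5)) - 1*(-2812) = (15/2 - (2*(-1 + 2))²)*4² - 1*(-2812) = (15/2 - (2*1)²)*16 + 2812 = (15/2 - 1*2²)*16 + 2812 = (15/2 - 1*4)*16 + 2812 = (15/2 - 4)*16 + 2812 = (7/2)*16 + 2812 = 56 + 2812 = 2868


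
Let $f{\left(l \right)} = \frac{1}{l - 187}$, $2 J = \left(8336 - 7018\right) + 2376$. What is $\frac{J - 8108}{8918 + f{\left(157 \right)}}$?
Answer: $- \frac{187830}{267539} \approx -0.70207$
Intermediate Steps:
$J = 1847$ ($J = \frac{\left(8336 - 7018\right) + 2376}{2} = \frac{1318 + 2376}{2} = \frac{1}{2} \cdot 3694 = 1847$)
$f{\left(l \right)} = \frac{1}{-187 + l}$
$\frac{J - 8108}{8918 + f{\left(157 \right)}} = \frac{1847 - 8108}{8918 + \frac{1}{-187 + 157}} = - \frac{6261}{8918 + \frac{1}{-30}} = - \frac{6261}{8918 - \frac{1}{30}} = - \frac{6261}{\frac{267539}{30}} = \left(-6261\right) \frac{30}{267539} = - \frac{187830}{267539}$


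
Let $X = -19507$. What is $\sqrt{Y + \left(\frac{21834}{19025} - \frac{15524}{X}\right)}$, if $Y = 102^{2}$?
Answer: $\frac{\sqrt{57328654919449173626}}{74224135} \approx 102.01$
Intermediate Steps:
$Y = 10404$
$\sqrt{Y + \left(\frac{21834}{19025} - \frac{15524}{X}\right)} = \sqrt{10404 + \left(\frac{21834}{19025} - \frac{15524}{-19507}\right)} = \sqrt{10404 + \left(21834 \cdot \frac{1}{19025} - - \frac{15524}{19507}\right)} = \sqrt{10404 + \left(\frac{21834}{19025} + \frac{15524}{19507}\right)} = \sqrt{10404 + \frac{721259938}{371120675}} = \sqrt{\frac{3861860762638}{371120675}} = \frac{\sqrt{57328654919449173626}}{74224135}$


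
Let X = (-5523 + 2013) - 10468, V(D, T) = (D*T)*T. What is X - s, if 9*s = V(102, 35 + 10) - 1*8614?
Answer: -323738/9 ≈ -35971.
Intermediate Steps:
V(D, T) = D*T²
X = -13978 (X = -3510 - 10468 = -13978)
s = 197936/9 (s = (102*(35 + 10)² - 1*8614)/9 = (102*45² - 8614)/9 = (102*2025 - 8614)/9 = (206550 - 8614)/9 = (⅑)*197936 = 197936/9 ≈ 21993.)
X - s = -13978 - 1*197936/9 = -13978 - 197936/9 = -323738/9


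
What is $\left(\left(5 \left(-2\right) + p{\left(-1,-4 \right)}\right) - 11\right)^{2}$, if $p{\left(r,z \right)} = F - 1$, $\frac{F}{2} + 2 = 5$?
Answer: $256$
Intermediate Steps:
$F = 6$ ($F = -4 + 2 \cdot 5 = -4 + 10 = 6$)
$p{\left(r,z \right)} = 5$ ($p{\left(r,z \right)} = 6 - 1 = 5$)
$\left(\left(5 \left(-2\right) + p{\left(-1,-4 \right)}\right) - 11\right)^{2} = \left(\left(5 \left(-2\right) + 5\right) - 11\right)^{2} = \left(\left(-10 + 5\right) - 11\right)^{2} = \left(-5 - 11\right)^{2} = \left(-16\right)^{2} = 256$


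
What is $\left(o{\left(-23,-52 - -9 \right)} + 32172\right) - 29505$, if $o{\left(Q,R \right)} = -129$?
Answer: $2538$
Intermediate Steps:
$\left(o{\left(-23,-52 - -9 \right)} + 32172\right) - 29505 = \left(-129 + 32172\right) - 29505 = 32043 - 29505 = 2538$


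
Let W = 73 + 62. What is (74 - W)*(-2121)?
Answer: 129381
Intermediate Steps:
W = 135
(74 - W)*(-2121) = (74 - 1*135)*(-2121) = (74 - 135)*(-2121) = -61*(-2121) = 129381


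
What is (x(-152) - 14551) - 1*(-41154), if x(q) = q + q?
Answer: 26299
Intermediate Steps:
x(q) = 2*q
(x(-152) - 14551) - 1*(-41154) = (2*(-152) - 14551) - 1*(-41154) = (-304 - 14551) + 41154 = -14855 + 41154 = 26299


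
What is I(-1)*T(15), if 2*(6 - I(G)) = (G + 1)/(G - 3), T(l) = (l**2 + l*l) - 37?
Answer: 2478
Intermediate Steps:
T(l) = -37 + 2*l**2 (T(l) = (l**2 + l**2) - 37 = 2*l**2 - 37 = -37 + 2*l**2)
I(G) = 6 - (1 + G)/(2*(-3 + G)) (I(G) = 6 - (G + 1)/(2*(G - 3)) = 6 - (1 + G)/(2*(-3 + G)))
I(-1)*T(15) = ((-37 + 11*(-1))/(2*(-3 - 1)))*(-37 + 2*15**2) = ((1/2)*(-37 - 11)/(-4))*(-37 + 2*225) = ((1/2)*(-1/4)*(-48))*(-37 + 450) = 6*413 = 2478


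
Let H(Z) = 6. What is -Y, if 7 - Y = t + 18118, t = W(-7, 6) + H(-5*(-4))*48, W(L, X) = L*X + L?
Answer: 18350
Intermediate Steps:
W(L, X) = L + L*X
t = 239 (t = -7*(1 + 6) + 6*48 = -7*7 + 288 = -49 + 288 = 239)
Y = -18350 (Y = 7 - (239 + 18118) = 7 - 1*18357 = 7 - 18357 = -18350)
-Y = -1*(-18350) = 18350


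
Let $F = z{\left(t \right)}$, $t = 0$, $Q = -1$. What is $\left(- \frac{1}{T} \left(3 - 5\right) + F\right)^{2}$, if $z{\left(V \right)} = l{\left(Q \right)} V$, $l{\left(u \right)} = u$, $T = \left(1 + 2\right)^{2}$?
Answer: $\frac{4}{81} \approx 0.049383$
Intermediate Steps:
$T = 9$ ($T = 3^{2} = 9$)
$z{\left(V \right)} = - V$
$F = 0$ ($F = \left(-1\right) 0 = 0$)
$\left(- \frac{1}{T} \left(3 - 5\right) + F\right)^{2} = \left(- \frac{1}{9} \left(3 - 5\right) + 0\right)^{2} = \left(\left(-1\right) \frac{1}{9} \left(-2\right) + 0\right)^{2} = \left(\left(- \frac{1}{9}\right) \left(-2\right) + 0\right)^{2} = \left(\frac{2}{9} + 0\right)^{2} = \left(\frac{2}{9}\right)^{2} = \frac{4}{81}$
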